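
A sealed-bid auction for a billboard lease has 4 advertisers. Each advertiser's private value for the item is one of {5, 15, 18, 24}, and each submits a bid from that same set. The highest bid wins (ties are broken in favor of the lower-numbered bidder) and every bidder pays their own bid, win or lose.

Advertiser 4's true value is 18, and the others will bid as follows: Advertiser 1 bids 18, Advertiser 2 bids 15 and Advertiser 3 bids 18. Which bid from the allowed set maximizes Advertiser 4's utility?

5

Bid 5: loses but pays 5, utility -5.
Bid 15: loses but pays 15, utility -15.
Bid 18: loses but pays 18, utility -18.
Bid 24: wins, pays 24, utility 18 - 24 = -6.
The best choice is 5 with utility -5.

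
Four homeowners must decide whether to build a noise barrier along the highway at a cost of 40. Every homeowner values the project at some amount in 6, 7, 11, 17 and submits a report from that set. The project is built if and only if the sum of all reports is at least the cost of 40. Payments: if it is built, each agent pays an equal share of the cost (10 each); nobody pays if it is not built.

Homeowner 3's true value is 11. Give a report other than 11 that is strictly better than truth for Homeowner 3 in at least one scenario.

17

Suppose Homeowner 1 reports 6, Homeowner 2 reports 6 and Homeowner 4 reports 11.
Report 11: project not built, utility 0.
Report 17: project built, pays 10, utility 11 - 10 = 1.
So reporting 17 beats truth here (1 > 0).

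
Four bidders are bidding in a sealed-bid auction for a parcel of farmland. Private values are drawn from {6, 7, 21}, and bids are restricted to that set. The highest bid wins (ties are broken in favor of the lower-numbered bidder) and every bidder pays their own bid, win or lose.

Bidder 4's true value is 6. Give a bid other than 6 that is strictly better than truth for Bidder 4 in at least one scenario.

Suppose Bidder 1 bids 6, Bidder 2 bids 6 and Bidder 3 bids 6.
Bid 6: loses but pays 6, utility -6.
Bid 7: wins, pays 7, utility 6 - 7 = -1.
So bidding 7 beats truth here (-1 > -6).

7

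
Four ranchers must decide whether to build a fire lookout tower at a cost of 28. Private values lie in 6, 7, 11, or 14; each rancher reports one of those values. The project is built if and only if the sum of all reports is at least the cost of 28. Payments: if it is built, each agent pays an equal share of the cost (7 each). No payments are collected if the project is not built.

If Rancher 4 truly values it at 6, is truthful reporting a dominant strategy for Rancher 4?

Check each profile of the others' reports and compare truth against every alternative report.
Others report (7, 7, 7): truth gives 0, best alternative gives -1.
Others report (6, 6, 11): truth gives -1, best alternative gives -1.
Others report (6, 6, 14): truth gives -1, best alternative gives -1.
Others report (6, 7, 11): truth gives -1, best alternative gives -1.
Others report (6, 7, 14): truth gives -1, best alternative gives -1.
Others report (6, 11, 6): truth gives -1, best alternative gives -1.
(Remaining 58 profiles checked similarly; truth is weakly best in each.)
In every case the truthful report is at least as good as any alternative, so it is a dominant strategy.

Yes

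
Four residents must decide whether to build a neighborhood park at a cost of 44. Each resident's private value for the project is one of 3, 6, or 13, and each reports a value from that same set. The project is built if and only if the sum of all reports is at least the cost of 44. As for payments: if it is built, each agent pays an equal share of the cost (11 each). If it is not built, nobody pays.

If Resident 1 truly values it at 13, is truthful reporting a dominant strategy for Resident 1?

Check each profile of the others' reports and compare truth against every alternative report.
Others report (6, 13, 13): truth gives 2, best alternative gives 0.
Others report (13, 6, 13): truth gives 2, best alternative gives 0.
Others report (13, 13, 6): truth gives 2, best alternative gives 0.
Others report (13, 13, 13): truth gives 2, best alternative gives 2.
Others report (3, 3, 3): truth gives 0, best alternative gives 0.
Others report (3, 3, 6): truth gives 0, best alternative gives 0.
(Remaining 21 profiles checked similarly; truth is weakly best in each.)
In every case the truthful report is at least as good as any alternative, so it is a dominant strategy.

Yes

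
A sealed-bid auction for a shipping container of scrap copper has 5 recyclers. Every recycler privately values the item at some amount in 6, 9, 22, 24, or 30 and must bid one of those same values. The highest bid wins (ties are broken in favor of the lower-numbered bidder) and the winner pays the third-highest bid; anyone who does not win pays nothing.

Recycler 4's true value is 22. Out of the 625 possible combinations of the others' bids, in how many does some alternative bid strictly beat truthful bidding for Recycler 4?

Others bid (6, 6, 6, 24): truth gives 0; bid 24 gives 16 > 0. Violating.
Others bid (6, 6, 6, 30): truth gives 0; bid 30 gives 16 > 0. Violating.
Others bid (6, 6, 9, 24): truth gives 0; bid 24 gives 13 > 0. Violating.
Others bid (6, 6, 9, 30): truth gives 0; bid 30 gives 13 > 0. Violating.
Others bid (6, 6, 6, 6): truth gives 16; no alternative beats it.
Others bid (6, 6, 6, 9): truth gives 16; no alternative beats it.
(Checking all 625 profiles: 64 have a profitable deviation, 561 do not.)

64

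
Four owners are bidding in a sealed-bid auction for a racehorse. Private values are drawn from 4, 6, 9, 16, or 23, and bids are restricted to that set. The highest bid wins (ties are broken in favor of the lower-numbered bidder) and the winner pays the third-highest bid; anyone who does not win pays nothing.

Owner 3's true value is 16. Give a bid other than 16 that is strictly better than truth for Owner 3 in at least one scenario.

Suppose Owner 1 bids 4, Owner 2 bids 4 and Owner 4 bids 23.
Bid 16: loses, pays 0, utility 0.
Bid 23: wins, pays 4, utility 16 - 4 = 12.
So bidding 23 beats truth here (12 > 0).

23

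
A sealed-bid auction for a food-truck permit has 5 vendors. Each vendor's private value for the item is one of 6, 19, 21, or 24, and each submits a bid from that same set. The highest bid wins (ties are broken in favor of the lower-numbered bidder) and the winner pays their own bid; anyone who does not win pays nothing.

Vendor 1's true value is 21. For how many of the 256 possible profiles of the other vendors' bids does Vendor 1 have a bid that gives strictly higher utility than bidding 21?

Others bid (6, 6, 6, 6): truth gives 0; bid 6 gives 15 > 0. Violating.
Others bid (6, 6, 6, 19): truth gives 0; bid 19 gives 2 > 0. Violating.
Others bid (6, 6, 19, 6): truth gives 0; bid 19 gives 2 > 0. Violating.
Others bid (6, 6, 19, 19): truth gives 0; bid 19 gives 2 > 0. Violating.
Others bid (6, 6, 6, 21): truth gives 0; no alternative beats it.
Others bid (6, 6, 6, 24): truth gives 0; no alternative beats it.
(Checking all 256 profiles: 16 have a profitable deviation, 240 do not.)

16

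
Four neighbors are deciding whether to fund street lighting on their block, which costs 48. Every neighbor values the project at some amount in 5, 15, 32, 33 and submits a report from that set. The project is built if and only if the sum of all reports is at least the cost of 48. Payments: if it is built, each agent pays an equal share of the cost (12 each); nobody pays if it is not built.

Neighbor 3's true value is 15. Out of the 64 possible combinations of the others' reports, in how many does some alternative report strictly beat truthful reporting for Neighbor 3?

4

Others report (5, 5, 5): truth gives 0; report 33 gives 3 > 0. Violating.
Others report (5, 5, 15): truth gives 0; report 32 gives 3 > 0. Violating.
Others report (5, 15, 5): truth gives 0; report 32 gives 3 > 0. Violating.
Others report (15, 5, 5): truth gives 0; report 32 gives 3 > 0. Violating.
Others report (5, 5, 32): truth gives 3; no alternative beats it.
Others report (5, 5, 33): truth gives 3; no alternative beats it.
(Checking all 64 profiles: 4 have a profitable deviation, 60 do not.)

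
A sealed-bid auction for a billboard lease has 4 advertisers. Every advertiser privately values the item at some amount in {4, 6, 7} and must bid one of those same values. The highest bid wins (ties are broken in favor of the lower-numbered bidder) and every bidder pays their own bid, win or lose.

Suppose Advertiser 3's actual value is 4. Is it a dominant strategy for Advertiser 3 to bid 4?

No

Consider the case where Advertiser 1 bids 4, Advertiser 2 bids 4 and Advertiser 4 bids 4.
Truthful bid 4: loses but pays 4, utility -4.
Bid 6 instead: wins, pays 6, utility 4 - 6 = -2.
Since -2 > -4, bidding 6 is strictly better here, so truthful bidding is not dominant.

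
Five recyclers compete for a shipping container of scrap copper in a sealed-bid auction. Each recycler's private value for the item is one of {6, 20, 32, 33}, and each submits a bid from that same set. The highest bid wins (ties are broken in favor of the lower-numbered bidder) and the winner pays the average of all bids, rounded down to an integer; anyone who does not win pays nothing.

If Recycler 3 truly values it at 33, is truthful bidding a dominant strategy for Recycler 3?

Consider the case where Recycler 1 bids 6, Recycler 2 bids 6, Recycler 4 bids 6 and Recycler 5 bids 6.
Truthful bid 33: wins, pays 11, utility 33 - 11 = 22.
Bid 20 instead: wins, pays 8, utility 33 - 8 = 25.
Since 25 > 22, bidding 20 is strictly better here, so truthful bidding is not dominant.

No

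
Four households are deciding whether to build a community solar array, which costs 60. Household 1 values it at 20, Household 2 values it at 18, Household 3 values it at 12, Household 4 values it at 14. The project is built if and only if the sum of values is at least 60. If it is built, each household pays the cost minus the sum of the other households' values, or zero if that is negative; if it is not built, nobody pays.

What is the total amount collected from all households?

Total value 64 ≥ cost 60, so it is built.
Household 1: others sum to 44; max(0, 60 - 44) = 16.
Household 2: others sum to 46; max(0, 60 - 46) = 14.
Household 3: others sum to 52; max(0, 60 - 52) = 8.
Household 4: others sum to 50; max(0, 60 - 50) = 10.
Total collected = 16 + 14 + 8 + 10 = 48.

48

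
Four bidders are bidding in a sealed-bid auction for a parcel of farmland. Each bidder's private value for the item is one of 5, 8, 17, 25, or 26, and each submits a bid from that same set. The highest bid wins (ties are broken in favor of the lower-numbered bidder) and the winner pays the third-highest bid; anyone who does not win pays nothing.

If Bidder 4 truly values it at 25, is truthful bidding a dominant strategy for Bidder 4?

Consider the case where Bidder 1 bids 5, Bidder 2 bids 5 and Bidder 3 bids 25.
Truthful bid 25: loses, pays 0, utility 0.
Bid 26 instead: wins, pays 5, utility 25 - 5 = 20.
Since 20 > 0, bidding 26 is strictly better here, so truthful bidding is not dominant.

No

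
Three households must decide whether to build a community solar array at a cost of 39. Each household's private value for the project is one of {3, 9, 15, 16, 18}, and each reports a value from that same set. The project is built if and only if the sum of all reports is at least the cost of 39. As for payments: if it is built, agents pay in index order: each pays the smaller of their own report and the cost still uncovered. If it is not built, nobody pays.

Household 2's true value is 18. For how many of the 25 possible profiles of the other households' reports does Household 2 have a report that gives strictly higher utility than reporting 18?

Others report (9, 15): truth gives 0; report 15 gives 3 > 0. Violating.
Others report (9, 16): truth gives 0; report 15 gives 3 > 0. Violating.
Others report (9, 18): truth gives 0; report 15 gives 3 > 0. Violating.
Others report (15, 9): truth gives 0; report 15 gives 3 > 0. Violating.
Others report (3, 3): truth gives 0; no alternative beats it.
Others report (3, 9): truth gives 0; no alternative beats it.
(Checking all 25 profiles: 15 have a profitable deviation, 10 do not.)

15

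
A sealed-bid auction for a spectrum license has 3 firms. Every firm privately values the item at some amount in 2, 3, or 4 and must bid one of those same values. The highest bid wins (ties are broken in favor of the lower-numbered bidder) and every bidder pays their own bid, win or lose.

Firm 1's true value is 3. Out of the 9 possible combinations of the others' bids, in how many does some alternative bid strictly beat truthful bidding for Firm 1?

6

Others bid (2, 2): truth gives 0; bid 2 gives 1 > 0. Violating.
Others bid (2, 4): truth gives -3; bid 4 gives -1 > -3. Violating.
Others bid (3, 4): truth gives -3; bid 4 gives -1 > -3. Violating.
Others bid (4, 2): truth gives -3; bid 4 gives -1 > -3. Violating.
Others bid (2, 3): truth gives 0; no alternative beats it.
Others bid (3, 2): truth gives 0; no alternative beats it.
(Checking all 9 profiles: 6 have a profitable deviation, 3 do not.)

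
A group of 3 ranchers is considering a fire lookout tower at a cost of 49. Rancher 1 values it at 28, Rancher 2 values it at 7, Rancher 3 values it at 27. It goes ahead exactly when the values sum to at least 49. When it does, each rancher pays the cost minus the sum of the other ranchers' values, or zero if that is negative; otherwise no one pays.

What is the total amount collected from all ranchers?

29

Total value 62 ≥ cost 49, so it is built.
Rancher 1: others sum to 34; max(0, 49 - 34) = 15.
Rancher 2: others sum to 55; max(0, 49 - 55) = 0.
Rancher 3: others sum to 35; max(0, 49 - 35) = 14.
Total collected = 15 + 0 + 14 = 29.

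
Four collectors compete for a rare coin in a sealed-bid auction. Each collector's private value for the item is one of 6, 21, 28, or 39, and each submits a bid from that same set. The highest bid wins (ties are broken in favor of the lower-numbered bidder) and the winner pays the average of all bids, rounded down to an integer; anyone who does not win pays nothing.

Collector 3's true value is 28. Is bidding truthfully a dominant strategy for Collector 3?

Consider the case where Collector 1 bids 6, Collector 2 bids 6 and Collector 4 bids 6.
Truthful bid 28: wins, pays 11, utility 28 - 11 = 17.
Bid 21 instead: wins, pays 9, utility 28 - 9 = 19.
Since 19 > 17, bidding 21 is strictly better here, so truthful bidding is not dominant.

No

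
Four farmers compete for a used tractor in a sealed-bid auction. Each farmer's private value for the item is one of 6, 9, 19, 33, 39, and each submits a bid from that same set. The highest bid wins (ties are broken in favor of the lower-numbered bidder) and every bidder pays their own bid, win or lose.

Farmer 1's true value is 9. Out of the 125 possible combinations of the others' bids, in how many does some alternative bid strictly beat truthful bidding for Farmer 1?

118

Others bid (6, 6, 6): truth gives 0; bid 6 gives 3 > 0. Violating.
Others bid (6, 6, 19): truth gives -9; bid 6 gives -6 > -9. Violating.
Others bid (6, 6, 33): truth gives -9; bid 6 gives -6 > -9. Violating.
Others bid (6, 6, 39): truth gives -9; bid 6 gives -6 > -9. Violating.
Others bid (6, 6, 9): truth gives 0; no alternative beats it.
Others bid (6, 9, 6): truth gives 0; no alternative beats it.
(Checking all 125 profiles: 118 have a profitable deviation, 7 do not.)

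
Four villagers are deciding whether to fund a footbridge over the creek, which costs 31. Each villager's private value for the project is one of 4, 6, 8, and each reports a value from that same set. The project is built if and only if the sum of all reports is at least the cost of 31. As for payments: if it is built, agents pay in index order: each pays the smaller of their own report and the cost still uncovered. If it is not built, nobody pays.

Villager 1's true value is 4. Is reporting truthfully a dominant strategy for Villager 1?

Check each profile of the others' reports and compare truth against every alternative report.
Others report (4, 4, 4): truth gives 0, best alternative gives 0.
Others report (4, 4, 6): truth gives 0, best alternative gives 0.
Others report (4, 4, 8): truth gives 0, best alternative gives 0.
Others report (4, 6, 4): truth gives 0, best alternative gives 0.
Others report (4, 6, 6): truth gives 0, best alternative gives 0.
Others report (4, 6, 8): truth gives 0, best alternative gives 0.
(Remaining 21 profiles checked similarly; truth is weakly best in each.)
In every case the truthful report is at least as good as any alternative, so it is a dominant strategy.

Yes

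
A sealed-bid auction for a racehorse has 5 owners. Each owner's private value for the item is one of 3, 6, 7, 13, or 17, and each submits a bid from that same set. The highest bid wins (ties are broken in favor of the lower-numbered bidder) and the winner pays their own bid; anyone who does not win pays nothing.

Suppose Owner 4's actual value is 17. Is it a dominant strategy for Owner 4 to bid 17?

No

Consider the case where Owner 1 bids 3, Owner 2 bids 3, Owner 3 bids 3 and Owner 5 bids 3.
Truthful bid 17: wins, pays 17, utility 17 - 17 = 0.
Bid 6 instead: wins, pays 6, utility 17 - 6 = 11.
Since 11 > 0, bidding 6 is strictly better here, so truthful bidding is not dominant.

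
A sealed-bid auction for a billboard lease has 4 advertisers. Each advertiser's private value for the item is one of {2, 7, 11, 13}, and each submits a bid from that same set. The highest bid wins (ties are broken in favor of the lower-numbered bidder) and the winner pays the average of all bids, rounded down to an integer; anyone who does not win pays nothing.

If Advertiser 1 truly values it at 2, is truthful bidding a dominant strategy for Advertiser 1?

Check each profile of the others' bids and compare truth against every alternative bid.
Others bid (7, 7, 7): truth gives 0, best alternative gives -5.
Others bid (2, 7, 7): truth gives 0, best alternative gives -3.
Others bid (7, 2, 7): truth gives 0, best alternative gives -3.
Others bid (7, 7, 2): truth gives 0, best alternative gives -3.
Others bid (2, 2, 7): truth gives 0, best alternative gives -2.
Others bid (2, 7, 2): truth gives 0, best alternative gives -2.
(Remaining 58 profiles checked similarly; truth is weakly best in each.)
In every case the truthful bid is at least as good as any alternative, so it is a dominant strategy.

Yes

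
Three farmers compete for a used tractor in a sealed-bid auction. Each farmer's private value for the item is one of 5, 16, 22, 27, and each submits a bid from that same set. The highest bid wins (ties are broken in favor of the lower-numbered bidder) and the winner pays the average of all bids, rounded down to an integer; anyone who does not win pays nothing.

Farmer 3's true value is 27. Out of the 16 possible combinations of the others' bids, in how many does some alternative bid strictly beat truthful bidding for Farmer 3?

Others bid (5, 5): truth gives 15; bid 16 gives 19 > 15. Violating.
Others bid (5, 16): truth gives 11; bid 22 gives 13 > 11. Violating.
Others bid (16, 5): truth gives 11; bid 22 gives 13 > 11. Violating.
Others bid (16, 16): truth gives 8; bid 22 gives 9 > 8. Violating.
Others bid (5, 22): truth gives 9; no alternative beats it.
Others bid (5, 27): truth gives 0; no alternative beats it.
(Checking all 16 profiles: 4 have a profitable deviation, 12 do not.)

4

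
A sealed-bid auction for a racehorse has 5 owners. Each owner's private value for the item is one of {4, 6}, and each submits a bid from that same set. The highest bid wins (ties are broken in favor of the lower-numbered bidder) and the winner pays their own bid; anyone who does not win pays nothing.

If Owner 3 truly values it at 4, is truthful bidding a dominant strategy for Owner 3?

Check each profile of the others' bids and compare truth against every alternative bid.
Others bid (4, 4, 4, 4): truth gives 0, best alternative gives -2.
Others bid (4, 4, 4, 6): truth gives 0, best alternative gives -2.
Others bid (4, 4, 6, 4): truth gives 0, best alternative gives -2.
Others bid (4, 4, 6, 6): truth gives 0, best alternative gives -2.
Others bid (4, 6, 4, 4): truth gives 0, best alternative gives 0.
Others bid (4, 6, 4, 6): truth gives 0, best alternative gives 0.
(Remaining 10 profiles checked similarly; truth is weakly best in each.)
In every case the truthful bid is at least as good as any alternative, so it is a dominant strategy.

Yes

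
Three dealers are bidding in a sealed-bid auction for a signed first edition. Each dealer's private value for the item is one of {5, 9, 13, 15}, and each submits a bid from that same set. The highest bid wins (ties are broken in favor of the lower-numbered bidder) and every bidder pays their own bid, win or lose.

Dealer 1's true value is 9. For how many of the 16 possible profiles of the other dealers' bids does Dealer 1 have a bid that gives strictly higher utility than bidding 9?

Others bid (5, 5): truth gives 0; bid 5 gives 4 > 0. Violating.
Others bid (5, 13): truth gives -9; bid 13 gives -4 > -9. Violating.
Others bid (5, 15): truth gives -9; bid 5 gives -5 > -9. Violating.
Others bid (9, 13): truth gives -9; bid 13 gives -4 > -9. Violating.
Others bid (5, 9): truth gives 0; no alternative beats it.
Others bid (9, 5): truth gives 0; no alternative beats it.
(Checking all 16 profiles: 13 have a profitable deviation, 3 do not.)

13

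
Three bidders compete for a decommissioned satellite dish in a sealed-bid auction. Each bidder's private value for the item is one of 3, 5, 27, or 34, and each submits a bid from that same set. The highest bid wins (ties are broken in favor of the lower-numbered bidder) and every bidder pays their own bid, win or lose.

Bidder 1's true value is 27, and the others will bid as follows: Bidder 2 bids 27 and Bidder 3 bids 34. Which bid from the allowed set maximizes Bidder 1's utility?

3

Bid 3: loses but pays 3, utility -3.
Bid 5: loses but pays 5, utility -5.
Bid 27: loses but pays 27, utility -27.
Bid 34: wins, pays 34, utility 27 - 34 = -7.
The best choice is 3 with utility -3.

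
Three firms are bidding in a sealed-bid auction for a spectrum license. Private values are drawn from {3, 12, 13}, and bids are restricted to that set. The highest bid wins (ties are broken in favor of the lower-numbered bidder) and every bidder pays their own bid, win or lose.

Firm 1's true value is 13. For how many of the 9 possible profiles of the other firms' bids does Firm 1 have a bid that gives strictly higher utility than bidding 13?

4

Others bid (3, 3): truth gives 0; bid 3 gives 10 > 0. Violating.
Others bid (3, 12): truth gives 0; bid 12 gives 1 > 0. Violating.
Others bid (12, 3): truth gives 0; bid 12 gives 1 > 0. Violating.
Others bid (12, 12): truth gives 0; bid 12 gives 1 > 0. Violating.
Others bid (3, 13): truth gives 0; no alternative beats it.
Others bid (12, 13): truth gives 0; no alternative beats it.
(Checking all 9 profiles: 4 have a profitable deviation, 5 do not.)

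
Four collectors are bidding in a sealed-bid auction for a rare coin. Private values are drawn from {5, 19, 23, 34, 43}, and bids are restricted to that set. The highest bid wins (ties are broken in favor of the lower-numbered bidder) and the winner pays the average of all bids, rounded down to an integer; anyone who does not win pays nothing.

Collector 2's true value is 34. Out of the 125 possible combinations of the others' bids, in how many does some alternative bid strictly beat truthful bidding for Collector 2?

56

Others bid (5, 5, 5): truth gives 22; bid 19 gives 26 > 22. Violating.
Others bid (5, 5, 19): truth gives 19; bid 19 gives 22 > 19. Violating.
Others bid (5, 5, 23): truth gives 18; bid 23 gives 20 > 18. Violating.
Others bid (5, 5, 43): truth gives 0; bid 43 gives 10 > 0. Violating.
Others bid (5, 5, 34): truth gives 15; no alternative beats it.
Others bid (5, 19, 34): truth gives 11; no alternative beats it.
(Checking all 125 profiles: 56 have a profitable deviation, 69 do not.)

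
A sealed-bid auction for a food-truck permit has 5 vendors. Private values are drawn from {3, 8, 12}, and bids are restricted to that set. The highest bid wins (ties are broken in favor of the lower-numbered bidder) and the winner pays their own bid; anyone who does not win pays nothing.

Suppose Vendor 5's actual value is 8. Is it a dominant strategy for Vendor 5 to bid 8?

Check each profile of the others' bids and compare truth against every alternative bid.
Others bid (3, 3, 3, 3): truth gives 0, best alternative gives 0.
Others bid (3, 3, 3, 8): truth gives 0, best alternative gives 0.
Others bid (3, 3, 3, 12): truth gives 0, best alternative gives 0.
Others bid (3, 3, 8, 3): truth gives 0, best alternative gives 0.
Others bid (3, 3, 8, 8): truth gives 0, best alternative gives 0.
Others bid (3, 3, 8, 12): truth gives 0, best alternative gives 0.
(Remaining 75 profiles checked similarly; truth is weakly best in each.)
In every case the truthful bid is at least as good as any alternative, so it is a dominant strategy.

Yes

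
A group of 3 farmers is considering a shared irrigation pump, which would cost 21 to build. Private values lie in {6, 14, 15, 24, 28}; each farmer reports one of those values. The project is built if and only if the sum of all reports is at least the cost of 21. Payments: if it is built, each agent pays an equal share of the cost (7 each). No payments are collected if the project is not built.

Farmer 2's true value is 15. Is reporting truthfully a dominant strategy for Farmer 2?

Check each profile of the others' reports and compare truth against every alternative report.
Others report (6, 6): truth gives 8, best alternative gives 8.
Others report (6, 14): truth gives 8, best alternative gives 8.
Others report (6, 15): truth gives 8, best alternative gives 8.
Others report (6, 24): truth gives 8, best alternative gives 8.
Others report (6, 28): truth gives 8, best alternative gives 8.
Others report (14, 6): truth gives 8, best alternative gives 8.
(Remaining 19 profiles checked similarly; truth is weakly best in each.)
In every case the truthful report is at least as good as any alternative, so it is a dominant strategy.

Yes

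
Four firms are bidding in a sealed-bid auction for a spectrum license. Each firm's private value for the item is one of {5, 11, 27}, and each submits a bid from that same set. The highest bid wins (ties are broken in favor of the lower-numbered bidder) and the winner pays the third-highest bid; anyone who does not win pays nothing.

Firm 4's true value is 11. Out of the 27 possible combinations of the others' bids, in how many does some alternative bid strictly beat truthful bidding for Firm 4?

Others bid (5, 5, 11): truth gives 0; bid 27 gives 6 > 0. Violating.
Others bid (5, 11, 5): truth gives 0; bid 27 gives 6 > 0. Violating.
Others bid (11, 5, 5): truth gives 0; bid 27 gives 6 > 0. Violating.
Others bid (5, 5, 5): truth gives 6; no alternative beats it.
Others bid (5, 5, 27): truth gives 0; no alternative beats it.
(Checking all 27 profiles: 3 have a profitable deviation, 24 do not.)

3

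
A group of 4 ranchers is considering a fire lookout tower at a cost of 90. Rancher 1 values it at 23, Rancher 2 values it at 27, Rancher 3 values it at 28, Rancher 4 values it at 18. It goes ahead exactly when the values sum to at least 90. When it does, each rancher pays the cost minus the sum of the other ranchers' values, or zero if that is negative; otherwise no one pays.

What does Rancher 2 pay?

21

Total value 96 ≥ cost 90, so the project is built.
The other ranchers' values sum to 69.
Cost minus that sum is 90 - 69 = 21.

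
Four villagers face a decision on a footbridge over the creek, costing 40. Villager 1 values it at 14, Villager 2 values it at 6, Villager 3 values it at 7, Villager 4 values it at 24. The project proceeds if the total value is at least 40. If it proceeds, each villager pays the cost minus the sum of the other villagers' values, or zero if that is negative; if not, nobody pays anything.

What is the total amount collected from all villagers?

Total value 51 ≥ cost 40, so it is built.
Villager 1: others sum to 37; max(0, 40 - 37) = 3.
Villager 2: others sum to 45; max(0, 40 - 45) = 0.
Villager 3: others sum to 44; max(0, 40 - 44) = 0.
Villager 4: others sum to 27; max(0, 40 - 27) = 13.
Total collected = 3 + 0 + 0 + 13 = 16.

16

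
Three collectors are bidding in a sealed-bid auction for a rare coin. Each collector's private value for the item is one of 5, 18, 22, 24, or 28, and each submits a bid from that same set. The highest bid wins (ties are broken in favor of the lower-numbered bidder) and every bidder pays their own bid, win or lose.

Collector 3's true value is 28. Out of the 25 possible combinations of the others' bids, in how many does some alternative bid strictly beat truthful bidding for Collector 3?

Others bid (5, 5): truth gives 0; bid 18 gives 10 > 0. Violating.
Others bid (5, 18): truth gives 0; bid 22 gives 6 > 0. Violating.
Others bid (5, 22): truth gives 0; bid 24 gives 4 > 0. Violating.
Others bid (5, 28): truth gives -28; bid 5 gives -5 > -28. Violating.
Others bid (5, 24): truth gives 0; no alternative beats it.
Others bid (18, 24): truth gives 0; no alternative beats it.
(Checking all 25 profiles: 18 have a profitable deviation, 7 do not.)

18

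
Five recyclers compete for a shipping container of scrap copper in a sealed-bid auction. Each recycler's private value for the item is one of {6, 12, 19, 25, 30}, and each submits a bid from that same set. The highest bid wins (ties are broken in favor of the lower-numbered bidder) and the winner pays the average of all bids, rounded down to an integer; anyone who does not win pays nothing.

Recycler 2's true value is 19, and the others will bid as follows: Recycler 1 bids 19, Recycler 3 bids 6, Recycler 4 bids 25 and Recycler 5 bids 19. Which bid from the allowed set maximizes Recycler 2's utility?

25

Bid 6: loses, pays 0, utility 0.
Bid 12: loses, pays 0, utility 0.
Bid 19: loses, pays 0, utility 0.
Bid 25: wins, pays 18, utility 19 - 18 = 1.
Bid 30: wins, pays 19, utility 19 - 19 = 0.
The best choice is 25 with utility 1.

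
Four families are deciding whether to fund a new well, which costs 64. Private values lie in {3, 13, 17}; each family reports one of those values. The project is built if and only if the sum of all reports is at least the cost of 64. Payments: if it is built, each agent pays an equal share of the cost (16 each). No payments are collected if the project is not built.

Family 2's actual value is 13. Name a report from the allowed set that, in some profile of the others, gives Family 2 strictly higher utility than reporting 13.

Suppose Family 1 reports 17, Family 3 reports 17 and Family 4 reports 17.
Report 13: project built, pays 16, utility 13 - 16 = -3.
Report 3: project not built, utility 0.
So reporting 3 beats truth here (0 > -3).

3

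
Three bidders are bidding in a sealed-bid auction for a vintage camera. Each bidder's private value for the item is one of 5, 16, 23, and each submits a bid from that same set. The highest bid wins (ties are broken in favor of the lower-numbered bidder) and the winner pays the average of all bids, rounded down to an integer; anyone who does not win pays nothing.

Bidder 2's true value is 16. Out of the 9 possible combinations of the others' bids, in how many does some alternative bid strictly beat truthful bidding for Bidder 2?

Others bid (16, 5): truth gives 0; bid 23 gives 2 > 0. Violating.
Others bid (5, 5): truth gives 8; no alternative beats it.
Others bid (5, 16): truth gives 4; no alternative beats it.
(Checking all 9 profiles: 1 has a profitable deviation, 8 do not.)

1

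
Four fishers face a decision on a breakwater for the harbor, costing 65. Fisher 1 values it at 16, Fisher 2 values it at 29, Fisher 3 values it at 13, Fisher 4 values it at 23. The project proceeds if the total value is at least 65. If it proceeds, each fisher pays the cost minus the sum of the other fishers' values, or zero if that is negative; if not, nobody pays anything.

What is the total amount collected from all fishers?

Total value 81 ≥ cost 65, so it is built.
Fisher 1: others sum to 65; max(0, 65 - 65) = 0.
Fisher 2: others sum to 52; max(0, 65 - 52) = 13.
Fisher 3: others sum to 68; max(0, 65 - 68) = 0.
Fisher 4: others sum to 58; max(0, 65 - 58) = 7.
Total collected = 0 + 13 + 0 + 7 = 20.

20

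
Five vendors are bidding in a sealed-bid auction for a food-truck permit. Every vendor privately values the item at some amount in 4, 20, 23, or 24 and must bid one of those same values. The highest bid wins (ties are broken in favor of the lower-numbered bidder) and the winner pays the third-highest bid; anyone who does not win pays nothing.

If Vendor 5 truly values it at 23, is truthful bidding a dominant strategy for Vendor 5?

Consider the case where Vendor 1 bids 4, Vendor 2 bids 4, Vendor 3 bids 4 and Vendor 4 bids 23.
Truthful bid 23: loses, pays 0, utility 0.
Bid 24 instead: wins, pays 4, utility 23 - 4 = 19.
Since 19 > 0, bidding 24 is strictly better here, so truthful bidding is not dominant.

No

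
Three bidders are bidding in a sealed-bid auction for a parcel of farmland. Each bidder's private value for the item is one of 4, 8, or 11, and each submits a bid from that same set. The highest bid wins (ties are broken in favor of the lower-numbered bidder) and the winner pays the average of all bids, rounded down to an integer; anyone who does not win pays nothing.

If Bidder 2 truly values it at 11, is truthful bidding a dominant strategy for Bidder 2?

Consider the case where Bidder 1 bids 4 and Bidder 3 bids 4.
Truthful bid 11: wins, pays 6, utility 11 - 6 = 5.
Bid 8 instead: wins, pays 5, utility 11 - 5 = 6.
Since 6 > 5, bidding 8 is strictly better here, so truthful bidding is not dominant.

No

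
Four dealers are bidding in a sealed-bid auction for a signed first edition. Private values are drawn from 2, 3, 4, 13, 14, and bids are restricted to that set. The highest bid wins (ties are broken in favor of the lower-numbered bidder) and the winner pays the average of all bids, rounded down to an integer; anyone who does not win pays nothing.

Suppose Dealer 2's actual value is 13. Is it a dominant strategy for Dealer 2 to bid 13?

Consider the case where Dealer 1 bids 2, Dealer 3 bids 2 and Dealer 4 bids 2.
Truthful bid 13: wins, pays 4, utility 13 - 4 = 9.
Bid 3 instead: wins, pays 2, utility 13 - 2 = 11.
Since 11 > 9, bidding 3 is strictly better here, so truthful bidding is not dominant.

No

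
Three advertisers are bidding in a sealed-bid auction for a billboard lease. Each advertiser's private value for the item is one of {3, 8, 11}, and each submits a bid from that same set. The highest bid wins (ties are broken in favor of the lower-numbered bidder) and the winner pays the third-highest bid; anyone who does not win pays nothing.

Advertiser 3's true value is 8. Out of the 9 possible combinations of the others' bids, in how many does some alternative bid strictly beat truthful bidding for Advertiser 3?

Others bid (3, 8): truth gives 0; bid 11 gives 5 > 0. Violating.
Others bid (8, 3): truth gives 0; bid 11 gives 5 > 0. Violating.
Others bid (3, 3): truth gives 5; no alternative beats it.
Others bid (3, 11): truth gives 0; no alternative beats it.
(Checking all 9 profiles: 2 have a profitable deviation, 7 do not.)

2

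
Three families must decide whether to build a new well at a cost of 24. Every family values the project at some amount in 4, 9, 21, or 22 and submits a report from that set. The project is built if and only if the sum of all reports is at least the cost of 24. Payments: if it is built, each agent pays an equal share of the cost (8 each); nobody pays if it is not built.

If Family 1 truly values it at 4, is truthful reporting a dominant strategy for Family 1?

Check each profile of the others' reports and compare truth against every alternative report.
Others report (9, 9): truth gives 0, best alternative gives -4.
Others report (4, 21): truth gives -4, best alternative gives -4.
Others report (4, 22): truth gives -4, best alternative gives -4.
Others report (9, 21): truth gives -4, best alternative gives -4.
Others report (9, 22): truth gives -4, best alternative gives -4.
Others report (21, 4): truth gives -4, best alternative gives -4.
(Remaining 10 profiles checked similarly; truth is weakly best in each.)
In every case the truthful report is at least as good as any alternative, so it is a dominant strategy.

Yes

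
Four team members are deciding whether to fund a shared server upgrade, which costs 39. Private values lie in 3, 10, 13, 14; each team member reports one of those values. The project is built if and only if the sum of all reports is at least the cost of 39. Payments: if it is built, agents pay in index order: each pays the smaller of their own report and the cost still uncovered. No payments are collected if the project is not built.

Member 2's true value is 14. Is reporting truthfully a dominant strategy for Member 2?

Consider the case where Member 1 reports 3, Member 3 reports 10 and Member 4 reports 13.
Truthful report 14: project built, pays 14, utility 14 - 14 = 0.
Report 13 instead: project built, pays 13, utility 14 - 13 = 1.
Since 1 > 0, reporting 13 is strictly better here, so truthful reporting is not dominant.

No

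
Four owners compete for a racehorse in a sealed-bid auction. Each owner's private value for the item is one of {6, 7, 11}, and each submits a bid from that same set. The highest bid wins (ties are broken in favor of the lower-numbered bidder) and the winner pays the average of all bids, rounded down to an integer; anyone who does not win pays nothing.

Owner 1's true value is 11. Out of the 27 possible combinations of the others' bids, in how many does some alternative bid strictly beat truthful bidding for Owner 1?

Others bid (6, 6, 6): truth gives 4; bid 6 gives 5 > 4. Violating.
Others bid (6, 6, 7): truth gives 4; bid 7 gives 5 > 4. Violating.
Others bid (6, 7, 6): truth gives 4; bid 7 gives 5 > 4. Violating.
Others bid (6, 7, 7): truth gives 4; bid 7 gives 5 > 4. Violating.
Others bid (6, 6, 11): truth gives 3; no alternative beats it.
Others bid (6, 7, 11): truth gives 3; no alternative beats it.
(Checking all 27 profiles: 8 have a profitable deviation, 19 do not.)

8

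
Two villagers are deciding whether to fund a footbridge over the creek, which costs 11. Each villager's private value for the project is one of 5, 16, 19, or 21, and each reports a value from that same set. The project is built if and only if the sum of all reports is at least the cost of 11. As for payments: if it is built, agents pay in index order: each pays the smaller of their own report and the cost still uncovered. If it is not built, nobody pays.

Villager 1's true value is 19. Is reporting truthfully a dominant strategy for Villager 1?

Consider the case where Villager 2 reports 16.
Truthful report 19: project built, pays 11, utility 19 - 11 = 8.
Report 5 instead: project built, pays 5, utility 19 - 5 = 14.
Since 14 > 8, reporting 5 is strictly better here, so truthful reporting is not dominant.

No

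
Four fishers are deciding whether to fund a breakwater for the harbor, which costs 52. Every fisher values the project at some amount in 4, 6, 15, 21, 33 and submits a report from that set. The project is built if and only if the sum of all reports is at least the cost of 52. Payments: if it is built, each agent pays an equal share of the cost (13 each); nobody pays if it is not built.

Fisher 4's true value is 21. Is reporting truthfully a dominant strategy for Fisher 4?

Consider the case where Fisher 1 reports 4, Fisher 2 reports 4 and Fisher 3 reports 15.
Truthful report 21: project not built, utility 0.
Report 33 instead: project built, pays 13, utility 21 - 13 = 8.
Since 8 > 0, reporting 33 is strictly better here, so truthful reporting is not dominant.

No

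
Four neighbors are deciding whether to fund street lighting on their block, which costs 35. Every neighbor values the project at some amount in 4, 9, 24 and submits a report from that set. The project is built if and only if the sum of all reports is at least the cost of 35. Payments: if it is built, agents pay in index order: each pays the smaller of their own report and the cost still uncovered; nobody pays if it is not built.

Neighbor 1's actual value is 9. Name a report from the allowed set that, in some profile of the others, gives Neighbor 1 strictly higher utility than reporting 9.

Suppose Neighbor 2 reports 4, Neighbor 3 reports 4 and Neighbor 4 reports 24.
Report 9: project built, pays 9, utility 9 - 9 = 0.
Report 4: project built, pays 4, utility 9 - 4 = 5.
So reporting 4 beats truth here (5 > 0).

4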